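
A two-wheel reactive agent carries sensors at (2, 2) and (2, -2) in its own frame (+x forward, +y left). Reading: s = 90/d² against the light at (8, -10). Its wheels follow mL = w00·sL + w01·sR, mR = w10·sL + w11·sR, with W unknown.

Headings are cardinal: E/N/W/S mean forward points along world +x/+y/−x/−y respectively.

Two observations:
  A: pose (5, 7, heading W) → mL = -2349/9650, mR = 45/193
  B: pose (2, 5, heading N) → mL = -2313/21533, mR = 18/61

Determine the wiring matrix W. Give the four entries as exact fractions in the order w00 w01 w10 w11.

obs A: pose=(5,7,W) → sL=9/25, sR=45/193, mL=-2349/9650, mR=45/193
obs B: pose=(2,5,N) → sL=90/353, sR=18/61, mL=-2313/21533, mR=18/61
sensor matrix S = [[9/25, 45/193], [90/353, 18/61]]; det S = 4860648/103896725
solve [mL_A; mL_B] = S·[w00; w01] and [mR_A; mR_B] = S·[w10; w11]:
  w00 = -1, w01 = 1/2, w10 = 0, w11 = 1

-1 1/2 0 1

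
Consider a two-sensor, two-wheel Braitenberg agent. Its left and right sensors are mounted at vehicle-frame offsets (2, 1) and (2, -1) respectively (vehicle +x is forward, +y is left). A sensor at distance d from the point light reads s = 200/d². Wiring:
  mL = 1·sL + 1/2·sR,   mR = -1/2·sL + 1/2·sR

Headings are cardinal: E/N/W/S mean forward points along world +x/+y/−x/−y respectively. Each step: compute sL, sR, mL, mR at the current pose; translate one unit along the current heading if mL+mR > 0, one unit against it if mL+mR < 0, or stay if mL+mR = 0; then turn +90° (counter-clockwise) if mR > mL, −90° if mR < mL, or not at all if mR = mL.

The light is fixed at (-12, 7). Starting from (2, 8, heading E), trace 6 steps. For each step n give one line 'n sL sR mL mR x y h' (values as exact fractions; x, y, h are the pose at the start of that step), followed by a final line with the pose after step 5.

n=0: pose=(2,8,E); sL=10/13, sR=25/32; mL=965/832, mR=5/832; mL+mR=485/416 → advance +1; mR−mL=-15/13 → turn -1·90°
n=1: pose=(3,8,S); sL=200/257, sR=200/197; mL=65100/50629, mR=6000/50629; mL+mR=71100/50629 → advance +1; mR−mL=-300/257 → turn -1·90°
n=2: pose=(3,7,W); sL=20/17, sR=20/17; mL=30/17, mR=0; mL+mR=30/17 → advance +1; mR−mL=-30/17 → turn -1·90°
n=3: pose=(2,7,N); sL=200/173, sR=200/229; mL=63100/39617, mR=-5600/39617; mL+mR=57500/39617 → advance +1; mR−mL=-300/173 → turn -1·90°
n=4: pose=(2,8,E); sL=10/13, sR=25/32; mL=965/832, mR=5/832; mL+mR=485/416 → advance +1; mR−mL=-15/13 → turn -1·90°
n=5: pose=(3,8,S); sL=200/257, sR=200/197; mL=65100/50629, mR=6000/50629; mL+mR=71100/50629 → advance +1; mR−mL=-300/257 → turn -1·90°

0 10/13 25/32 965/832 5/832 2 8 E
1 200/257 200/197 65100/50629 6000/50629 3 8 S
2 20/17 20/17 30/17 0 3 7 W
3 200/173 200/229 63100/39617 -5600/39617 2 7 N
4 10/13 25/32 965/832 5/832 2 8 E
5 200/257 200/197 65100/50629 6000/50629 3 8 S
final 3 7 W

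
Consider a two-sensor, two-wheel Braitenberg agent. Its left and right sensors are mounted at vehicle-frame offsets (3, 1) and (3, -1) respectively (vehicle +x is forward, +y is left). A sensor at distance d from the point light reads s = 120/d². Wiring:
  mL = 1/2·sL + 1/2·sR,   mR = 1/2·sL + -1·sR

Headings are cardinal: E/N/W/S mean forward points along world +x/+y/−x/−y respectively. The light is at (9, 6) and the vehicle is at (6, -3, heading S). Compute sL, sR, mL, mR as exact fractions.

30/37 3/4 231/296 -51/148

left sensor world pos  = (7, -6); dL² = 148
right sensor world pos = (5, -6); dR² = 160
sL = 120/148 = 30/37
sR = 120/160 = 3/4
mL = 1/2·sL + 1/2·sR = 231/296
mR = 1/2·sL + -1·sR = -51/148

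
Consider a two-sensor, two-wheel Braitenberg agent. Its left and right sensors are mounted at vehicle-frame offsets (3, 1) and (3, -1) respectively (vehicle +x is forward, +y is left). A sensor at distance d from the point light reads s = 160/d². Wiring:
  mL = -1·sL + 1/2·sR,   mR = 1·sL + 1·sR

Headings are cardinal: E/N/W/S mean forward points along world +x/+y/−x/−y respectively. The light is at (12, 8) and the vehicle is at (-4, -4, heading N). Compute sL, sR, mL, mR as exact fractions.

16/37 80/153 -968/5661 5408/5661

left sensor world pos  = (-5, -1); dL² = 370
right sensor world pos = (-3, -1); dR² = 306
sL = 160/370 = 16/37
sR = 160/306 = 80/153
mL = -1·sL + 1/2·sR = -968/5661
mR = 1·sL + 1·sR = 5408/5661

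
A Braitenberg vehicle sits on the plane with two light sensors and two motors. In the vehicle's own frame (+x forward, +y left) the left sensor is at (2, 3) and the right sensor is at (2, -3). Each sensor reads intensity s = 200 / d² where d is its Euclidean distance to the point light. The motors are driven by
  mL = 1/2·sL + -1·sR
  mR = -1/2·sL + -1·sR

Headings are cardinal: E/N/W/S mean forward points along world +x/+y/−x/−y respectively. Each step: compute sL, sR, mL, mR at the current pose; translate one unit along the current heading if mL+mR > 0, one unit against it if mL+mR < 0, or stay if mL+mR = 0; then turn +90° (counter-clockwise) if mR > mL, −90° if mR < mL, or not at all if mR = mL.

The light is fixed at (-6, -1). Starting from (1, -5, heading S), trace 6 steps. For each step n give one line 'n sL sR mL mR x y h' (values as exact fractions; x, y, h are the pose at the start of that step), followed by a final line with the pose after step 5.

n=0: pose=(1,-5,S); sL=25/17, sR=50/13; mL=-1375/442, mR=-2025/442; mL+mR=-100/13 → advance -1; mR−mL=-25/17 → turn -1·90°
n=1: pose=(1,-4,W); sL=200/61, sR=8; mL=-388/61, mR=-588/61; mL+mR=-16 → advance -1; mR−mL=-200/61 → turn -1·90°
n=2: pose=(2,-4,N); sL=100/13, sR=100/61; mL=1750/793, mR=-4350/793; mL+mR=-200/61 → advance -1; mR−mL=-100/13 → turn -1·90°
n=3: pose=(2,-5,E); sL=200/101, sR=200/149; mL=-5300/15049, mR=-35100/15049; mL+mR=-400/149 → advance -1; mR−mL=-200/101 → turn -1·90°
n=4: pose=(1,-5,S); sL=25/17, sR=50/13; mL=-1375/442, mR=-2025/442; mL+mR=-100/13 → advance -1; mR−mL=-25/17 → turn -1·90°
n=5: pose=(1,-4,W); sL=200/61, sR=8; mL=-388/61, mR=-588/61; mL+mR=-16 → advance -1; mR−mL=-200/61 → turn -1·90°

0 25/17 50/13 -1375/442 -2025/442 1 -5 S
1 200/61 8 -388/61 -588/61 1 -4 W
2 100/13 100/61 1750/793 -4350/793 2 -4 N
3 200/101 200/149 -5300/15049 -35100/15049 2 -5 E
4 25/17 50/13 -1375/442 -2025/442 1 -5 S
5 200/61 8 -388/61 -588/61 1 -4 W
final 2 -4 N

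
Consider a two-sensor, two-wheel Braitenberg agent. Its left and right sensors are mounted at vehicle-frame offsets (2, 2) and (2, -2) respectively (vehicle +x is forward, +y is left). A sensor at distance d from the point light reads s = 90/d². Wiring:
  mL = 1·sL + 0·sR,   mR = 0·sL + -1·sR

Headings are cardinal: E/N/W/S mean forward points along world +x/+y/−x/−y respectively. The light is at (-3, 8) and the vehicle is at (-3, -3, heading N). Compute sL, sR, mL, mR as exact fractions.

18/17 18/17 18/17 -18/17

left sensor world pos  = (-5, -1); dL² = 85
right sensor world pos = (-1, -1); dR² = 85
sL = 90/85 = 18/17
sR = 90/85 = 18/17
mL = 1·sL + 0·sR = 18/17
mR = 0·sL + -1·sR = -18/17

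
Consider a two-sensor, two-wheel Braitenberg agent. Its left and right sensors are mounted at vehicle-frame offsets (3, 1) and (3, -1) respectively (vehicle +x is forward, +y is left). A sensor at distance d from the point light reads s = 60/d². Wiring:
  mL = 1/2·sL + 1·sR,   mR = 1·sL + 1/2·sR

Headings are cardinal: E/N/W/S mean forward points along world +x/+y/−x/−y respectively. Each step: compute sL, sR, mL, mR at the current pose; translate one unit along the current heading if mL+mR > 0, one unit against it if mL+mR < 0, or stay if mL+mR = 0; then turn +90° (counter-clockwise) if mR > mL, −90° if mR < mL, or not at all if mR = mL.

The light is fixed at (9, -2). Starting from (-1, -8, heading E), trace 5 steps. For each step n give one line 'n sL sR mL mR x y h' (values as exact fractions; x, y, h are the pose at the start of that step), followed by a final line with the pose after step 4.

0 30/37 30/49 1845/1813 2025/1813 -1 -8 E
1 60/109 60/73 8730/7957 7650/7957 0 -8 N
2 15/13 5/6 55/39 245/156 0 -7 E
3 12/17 60/53 1338/901 1146/901 1 -7 N
4 30/17 6/5 177/85 201/85 1 -6 E
final 2 -6 N

n=0: pose=(-1,-8,E); sL=30/37, sR=30/49; mL=1845/1813, mR=2025/1813; mL+mR=3870/1813 → advance +1; mR−mL=180/1813 → turn +1·90°
n=1: pose=(0,-8,N); sL=60/109, sR=60/73; mL=8730/7957, mR=7650/7957; mL+mR=16380/7957 → advance +1; mR−mL=-1080/7957 → turn -1·90°
n=2: pose=(0,-7,E); sL=15/13, sR=5/6; mL=55/39, mR=245/156; mL+mR=155/52 → advance +1; mR−mL=25/156 → turn +1·90°
n=3: pose=(1,-7,N); sL=12/17, sR=60/53; mL=1338/901, mR=1146/901; mL+mR=2484/901 → advance +1; mR−mL=-192/901 → turn -1·90°
n=4: pose=(1,-6,E); sL=30/17, sR=6/5; mL=177/85, mR=201/85; mL+mR=378/85 → advance +1; mR−mL=24/85 → turn +1·90°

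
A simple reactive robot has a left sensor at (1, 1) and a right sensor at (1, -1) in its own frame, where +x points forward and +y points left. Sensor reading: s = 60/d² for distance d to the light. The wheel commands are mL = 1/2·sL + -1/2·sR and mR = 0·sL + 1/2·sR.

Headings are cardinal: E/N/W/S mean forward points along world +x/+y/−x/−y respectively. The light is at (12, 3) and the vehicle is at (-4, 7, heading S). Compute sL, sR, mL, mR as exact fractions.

10/39 30/149 160/5811 15/149

left sensor world pos  = (-3, 6); dL² = 234
right sensor world pos = (-5, 6); dR² = 298
sL = 60/234 = 10/39
sR = 60/298 = 30/149
mL = 1/2·sL + -1/2·sR = 160/5811
mR = 0·sL + 1/2·sR = 15/149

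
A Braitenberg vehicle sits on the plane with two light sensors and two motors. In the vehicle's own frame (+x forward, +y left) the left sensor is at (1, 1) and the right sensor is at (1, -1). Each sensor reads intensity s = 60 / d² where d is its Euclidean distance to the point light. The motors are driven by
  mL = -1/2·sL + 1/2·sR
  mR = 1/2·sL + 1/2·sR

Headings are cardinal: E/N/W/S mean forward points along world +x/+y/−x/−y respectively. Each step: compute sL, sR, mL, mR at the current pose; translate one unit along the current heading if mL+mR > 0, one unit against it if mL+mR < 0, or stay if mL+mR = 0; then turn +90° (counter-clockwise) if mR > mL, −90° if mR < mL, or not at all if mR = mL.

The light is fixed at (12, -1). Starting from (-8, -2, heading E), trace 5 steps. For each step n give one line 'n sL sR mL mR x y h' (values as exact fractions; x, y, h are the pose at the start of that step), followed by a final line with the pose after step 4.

n=0: pose=(-8,-2,E); sL=60/361, sR=12/73; mL=-24/26353, mR=4356/26353; mL+mR=12/73 → advance +1; mR−mL=60/361 → turn +1·90°
n=1: pose=(-7,-2,N); sL=3/20, sR=5/27; mL=19/1080, mR=181/1080; mL+mR=5/27 → advance +1; mR−mL=3/20 → turn +1·90°
n=2: pose=(-7,-1,W); sL=60/401, sR=60/401; mL=0, mR=60/401; mL+mR=60/401 → advance +1; mR−mL=60/401 → turn +1·90°
n=3: pose=(-8,-1,S); sL=30/181, sR=30/221; mL=-600/40001, mR=6030/40001; mL+mR=30/221 → advance +1; mR−mL=30/181 → turn +1·90°
n=4: pose=(-8,-2,E); sL=60/361, sR=12/73; mL=-24/26353, mR=4356/26353; mL+mR=12/73 → advance +1; mR−mL=60/361 → turn +1·90°

0 60/361 12/73 -24/26353 4356/26353 -8 -2 E
1 3/20 5/27 19/1080 181/1080 -7 -2 N
2 60/401 60/401 0 60/401 -7 -1 W
3 30/181 30/221 -600/40001 6030/40001 -8 -1 S
4 60/361 12/73 -24/26353 4356/26353 -8 -2 E
final -7 -2 N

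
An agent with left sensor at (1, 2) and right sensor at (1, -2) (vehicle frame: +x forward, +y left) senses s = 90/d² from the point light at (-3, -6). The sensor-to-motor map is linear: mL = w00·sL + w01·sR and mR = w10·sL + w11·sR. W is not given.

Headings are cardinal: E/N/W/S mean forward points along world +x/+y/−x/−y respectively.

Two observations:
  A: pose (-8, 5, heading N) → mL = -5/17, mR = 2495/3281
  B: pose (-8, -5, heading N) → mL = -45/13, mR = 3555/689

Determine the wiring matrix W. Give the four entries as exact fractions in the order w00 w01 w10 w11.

0 -1/2 1 1/2

obs A: pose=(-8,5,N) → sL=90/193, sR=10/17, mL=-5/17, mR=2495/3281
obs B: pose=(-8,-5,N) → sL=90/53, sR=90/13, mL=-45/13, mR=3555/689
sensor matrix S = [[90/193, 10/17], [90/53, 90/13]]; det S = 5040000/2260609
solve [mL_A; mL_B] = S·[w00; w01] and [mR_A; mR_B] = S·[w10; w11]:
  w00 = 0, w01 = -1/2, w10 = 1, w11 = 1/2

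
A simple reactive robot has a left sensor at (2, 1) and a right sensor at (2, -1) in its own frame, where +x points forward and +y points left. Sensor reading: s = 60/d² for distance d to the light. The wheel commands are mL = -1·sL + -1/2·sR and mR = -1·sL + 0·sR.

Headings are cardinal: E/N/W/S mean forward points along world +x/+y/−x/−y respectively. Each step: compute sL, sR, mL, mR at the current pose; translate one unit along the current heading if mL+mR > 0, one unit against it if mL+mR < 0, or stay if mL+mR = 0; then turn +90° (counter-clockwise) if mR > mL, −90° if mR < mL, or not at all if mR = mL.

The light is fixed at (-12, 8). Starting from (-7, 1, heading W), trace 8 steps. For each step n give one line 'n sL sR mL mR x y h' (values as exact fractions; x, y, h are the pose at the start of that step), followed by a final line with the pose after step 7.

n=0: pose=(-7,1,W); sL=60/73, sR=4/3; mL=-326/219, mR=-60/73; mL+mR=-506/219 → advance -1; mR−mL=2/3 → turn +1·90°
n=1: pose=(-6,1,S); sL=6/13, sR=30/53; mL=-513/689, mR=-6/13; mL+mR=-831/689 → advance -1; mR−mL=15/53 → turn +1·90°
n=2: pose=(-6,2,E); sL=60/89, sR=60/113; mL=-9450/10057, mR=-60/89; mL+mR=-16230/10057 → advance -1; mR−mL=30/113 → turn +1·90°
n=3: pose=(-7,2,N); sL=15/8, sR=15/13; mL=-255/104, mR=-15/8; mL+mR=-225/52 → advance -1; mR−mL=15/26 → turn +1·90°
n=4: pose=(-7,1,W); sL=60/73, sR=4/3; mL=-326/219, mR=-60/73; mL+mR=-506/219 → advance -1; mR−mL=2/3 → turn +1·90°
n=5: pose=(-6,1,S); sL=6/13, sR=30/53; mL=-513/689, mR=-6/13; mL+mR=-831/689 → advance -1; mR−mL=15/53 → turn +1·90°
n=6: pose=(-6,2,E); sL=60/89, sR=60/113; mL=-9450/10057, mR=-60/89; mL+mR=-16230/10057 → advance -1; mR−mL=30/113 → turn +1·90°
n=7: pose=(-7,2,N); sL=15/8, sR=15/13; mL=-255/104, mR=-15/8; mL+mR=-225/52 → advance -1; mR−mL=15/26 → turn +1·90°

0 60/73 4/3 -326/219 -60/73 -7 1 W
1 6/13 30/53 -513/689 -6/13 -6 1 S
2 60/89 60/113 -9450/10057 -60/89 -6 2 E
3 15/8 15/13 -255/104 -15/8 -7 2 N
4 60/73 4/3 -326/219 -60/73 -7 1 W
5 6/13 30/53 -513/689 -6/13 -6 1 S
6 60/89 60/113 -9450/10057 -60/89 -6 2 E
7 15/8 15/13 -255/104 -15/8 -7 2 N
final -7 1 W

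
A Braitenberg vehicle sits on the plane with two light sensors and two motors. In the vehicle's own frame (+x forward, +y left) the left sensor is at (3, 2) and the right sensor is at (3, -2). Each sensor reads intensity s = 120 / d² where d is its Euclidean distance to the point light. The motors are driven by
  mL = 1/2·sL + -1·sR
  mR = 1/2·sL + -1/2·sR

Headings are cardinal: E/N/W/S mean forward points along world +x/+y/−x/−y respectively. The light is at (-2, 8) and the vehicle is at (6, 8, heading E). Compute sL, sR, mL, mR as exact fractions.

24/25 24/25 -12/25 0

left sensor world pos  = (9, 10); dL² = 125
right sensor world pos = (9, 6); dR² = 125
sL = 120/125 = 24/25
sR = 120/125 = 24/25
mL = 1/2·sL + -1·sR = -12/25
mR = 1/2·sL + -1/2·sR = 0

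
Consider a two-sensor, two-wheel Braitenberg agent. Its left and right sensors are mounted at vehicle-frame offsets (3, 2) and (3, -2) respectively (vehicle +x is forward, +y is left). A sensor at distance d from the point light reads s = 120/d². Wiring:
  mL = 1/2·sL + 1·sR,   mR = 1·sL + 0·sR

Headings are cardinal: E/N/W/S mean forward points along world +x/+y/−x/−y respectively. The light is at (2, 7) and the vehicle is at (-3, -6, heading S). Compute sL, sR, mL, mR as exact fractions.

left sensor world pos  = (-1, -9); dL² = 265
right sensor world pos = (-5, -9); dR² = 305
sL = 120/265 = 24/53
sR = 120/305 = 24/61
mL = 1/2·sL + 1·sR = 2004/3233
mR = 1·sL + 0·sR = 24/53

24/53 24/61 2004/3233 24/53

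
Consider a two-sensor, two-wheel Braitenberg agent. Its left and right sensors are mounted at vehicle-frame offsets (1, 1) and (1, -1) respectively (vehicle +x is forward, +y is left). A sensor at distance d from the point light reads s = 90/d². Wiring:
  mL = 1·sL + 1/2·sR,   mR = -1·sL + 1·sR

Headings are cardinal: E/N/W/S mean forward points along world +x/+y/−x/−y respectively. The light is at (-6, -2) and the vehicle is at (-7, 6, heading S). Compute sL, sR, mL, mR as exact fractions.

90/49 90/53 6975/2597 -360/2597

left sensor world pos  = (-6, 5); dL² = 49
right sensor world pos = (-8, 5); dR² = 53
sL = 90/49 = 90/49
sR = 90/53 = 90/53
mL = 1·sL + 1/2·sR = 6975/2597
mR = -1·sL + 1·sR = -360/2597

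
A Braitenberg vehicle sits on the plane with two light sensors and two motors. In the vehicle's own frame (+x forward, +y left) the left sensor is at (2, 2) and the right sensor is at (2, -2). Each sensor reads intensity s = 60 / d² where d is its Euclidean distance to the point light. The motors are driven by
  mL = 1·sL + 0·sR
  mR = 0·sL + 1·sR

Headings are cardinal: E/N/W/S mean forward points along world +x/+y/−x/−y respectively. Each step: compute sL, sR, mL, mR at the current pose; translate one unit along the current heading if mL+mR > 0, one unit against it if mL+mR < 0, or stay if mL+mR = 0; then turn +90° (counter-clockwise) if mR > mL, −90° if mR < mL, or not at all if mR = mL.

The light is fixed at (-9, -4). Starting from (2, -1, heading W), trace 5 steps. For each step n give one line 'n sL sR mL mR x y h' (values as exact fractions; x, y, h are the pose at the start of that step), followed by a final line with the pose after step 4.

n=0: pose=(2,-1,W); sL=30/41, sR=30/53; mL=30/41, mR=30/53; mL+mR=2820/2173 → advance +1; mR−mL=-360/2173 → turn -1·90°
n=1: pose=(1,-1,N); sL=60/89, sR=60/169; mL=60/89, mR=60/169; mL+mR=15480/15041 → advance +1; mR−mL=-4800/15041 → turn -1·90°
n=2: pose=(1,0,E); sL=1/3, sR=15/37; mL=1/3, mR=15/37; mL+mR=82/111 → advance +1; mR−mL=8/111 → turn +1·90°
n=3: pose=(2,0,N); sL=20/39, sR=12/41; mL=20/39, mR=12/41; mL+mR=1288/1599 → advance +1; mR−mL=-352/1599 → turn -1·90°
n=4: pose=(2,1,E); sL=30/109, sR=30/89; mL=30/109, mR=30/89; mL+mR=5940/9701 → advance +1; mR−mL=600/9701 → turn +1·90°

0 30/41 30/53 30/41 30/53 2 -1 W
1 60/89 60/169 60/89 60/169 1 -1 N
2 1/3 15/37 1/3 15/37 1 0 E
3 20/39 12/41 20/39 12/41 2 0 N
4 30/109 30/89 30/109 30/89 2 1 E
final 3 1 N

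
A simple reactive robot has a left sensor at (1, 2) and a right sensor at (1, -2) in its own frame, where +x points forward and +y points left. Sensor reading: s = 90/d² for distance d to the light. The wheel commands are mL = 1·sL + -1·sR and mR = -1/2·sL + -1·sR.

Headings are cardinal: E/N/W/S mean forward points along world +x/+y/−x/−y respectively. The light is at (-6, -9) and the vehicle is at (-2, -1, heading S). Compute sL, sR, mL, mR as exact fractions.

left sensor world pos  = (0, -2); dL² = 85
right sensor world pos = (-4, -2); dR² = 53
sL = 90/85 = 18/17
sR = 90/53 = 90/53
mL = 1·sL + -1·sR = -576/901
mR = -1/2·sL + -1·sR = -2007/901

18/17 90/53 -576/901 -2007/901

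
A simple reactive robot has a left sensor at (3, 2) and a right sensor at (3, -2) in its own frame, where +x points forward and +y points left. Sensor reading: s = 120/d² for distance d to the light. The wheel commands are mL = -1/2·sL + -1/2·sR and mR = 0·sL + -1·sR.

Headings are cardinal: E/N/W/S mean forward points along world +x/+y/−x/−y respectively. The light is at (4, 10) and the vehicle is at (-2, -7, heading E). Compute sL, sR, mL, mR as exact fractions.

20/39 12/37 -604/1443 -12/37

left sensor world pos  = (1, -5); dL² = 234
right sensor world pos = (1, -9); dR² = 370
sL = 120/234 = 20/39
sR = 120/370 = 12/37
mL = -1/2·sL + -1/2·sR = -604/1443
mR = 0·sL + -1·sR = -12/37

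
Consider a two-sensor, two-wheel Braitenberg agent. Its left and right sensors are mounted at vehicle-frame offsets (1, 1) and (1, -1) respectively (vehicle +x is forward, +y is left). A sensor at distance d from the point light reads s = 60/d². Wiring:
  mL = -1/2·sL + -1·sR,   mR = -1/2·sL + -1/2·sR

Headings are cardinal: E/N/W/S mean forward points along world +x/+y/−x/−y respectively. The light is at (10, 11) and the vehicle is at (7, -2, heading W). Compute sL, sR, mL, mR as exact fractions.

15/53 3/8 -219/424 -279/848

left sensor world pos  = (6, -3); dL² = 212
right sensor world pos = (6, -1); dR² = 160
sL = 60/212 = 15/53
sR = 60/160 = 3/8
mL = -1/2·sL + -1·sR = -219/424
mR = -1/2·sL + -1/2·sR = -279/848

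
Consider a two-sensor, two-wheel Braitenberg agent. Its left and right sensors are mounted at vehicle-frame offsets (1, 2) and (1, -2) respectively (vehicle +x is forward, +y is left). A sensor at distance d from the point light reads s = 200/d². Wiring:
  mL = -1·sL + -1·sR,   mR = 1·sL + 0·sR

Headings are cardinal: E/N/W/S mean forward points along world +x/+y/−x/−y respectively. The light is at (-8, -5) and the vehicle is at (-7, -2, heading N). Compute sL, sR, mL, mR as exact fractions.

200/17 8 -336/17 200/17

left sensor world pos  = (-9, -1); dL² = 17
right sensor world pos = (-5, -1); dR² = 25
sL = 200/17 = 200/17
sR = 200/25 = 8
mL = -1·sL + -1·sR = -336/17
mR = 1·sL + 0·sR = 200/17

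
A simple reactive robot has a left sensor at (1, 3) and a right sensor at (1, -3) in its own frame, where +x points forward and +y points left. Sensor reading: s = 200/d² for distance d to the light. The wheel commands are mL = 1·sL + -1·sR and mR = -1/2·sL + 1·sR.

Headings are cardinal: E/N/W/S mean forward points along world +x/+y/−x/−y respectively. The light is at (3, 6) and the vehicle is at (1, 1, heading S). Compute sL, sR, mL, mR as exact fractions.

200/37 200/61 4800/2257 1300/2257

left sensor world pos  = (4, 0); dL² = 37
right sensor world pos = (-2, 0); dR² = 61
sL = 200/37 = 200/37
sR = 200/61 = 200/61
mL = 1·sL + -1·sR = 4800/2257
mR = -1/2·sL + 1·sR = 1300/2257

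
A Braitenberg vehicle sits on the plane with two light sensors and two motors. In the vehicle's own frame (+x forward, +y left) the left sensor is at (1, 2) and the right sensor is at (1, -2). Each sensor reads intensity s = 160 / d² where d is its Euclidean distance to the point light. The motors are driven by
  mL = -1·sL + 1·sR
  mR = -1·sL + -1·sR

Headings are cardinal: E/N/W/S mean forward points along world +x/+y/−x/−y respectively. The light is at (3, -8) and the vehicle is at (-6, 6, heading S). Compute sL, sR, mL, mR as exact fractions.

80/109 16/29 -576/3161 -4064/3161

left sensor world pos  = (-4, 5); dL² = 218
right sensor world pos = (-8, 5); dR² = 290
sL = 160/218 = 80/109
sR = 160/290 = 16/29
mL = -1·sL + 1·sR = -576/3161
mR = -1·sL + -1·sR = -4064/3161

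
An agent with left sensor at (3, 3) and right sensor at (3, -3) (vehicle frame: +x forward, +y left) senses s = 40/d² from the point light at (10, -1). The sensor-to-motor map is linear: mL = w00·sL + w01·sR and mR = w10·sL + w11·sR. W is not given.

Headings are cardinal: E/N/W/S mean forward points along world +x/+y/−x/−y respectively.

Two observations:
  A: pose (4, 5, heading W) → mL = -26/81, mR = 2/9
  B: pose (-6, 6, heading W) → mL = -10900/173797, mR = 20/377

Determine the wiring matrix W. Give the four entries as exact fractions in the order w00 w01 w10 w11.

-1 1/2 1/2 0

obs A: pose=(4,5,W) → sL=4/9, sR=20/81, mL=-26/81, mR=2/9
obs B: pose=(-6,6,W) → sL=40/377, sR=40/461, mL=-10900/173797, mR=20/377
sensor matrix S = [[4/9, 20/81], [40/377, 40/461]]; det S = 174080/14077557
solve [mL_A; mL_B] = S·[w00; w01] and [mR_A; mR_B] = S·[w10; w11]:
  w00 = -1, w01 = 1/2, w10 = 1/2, w11 = 0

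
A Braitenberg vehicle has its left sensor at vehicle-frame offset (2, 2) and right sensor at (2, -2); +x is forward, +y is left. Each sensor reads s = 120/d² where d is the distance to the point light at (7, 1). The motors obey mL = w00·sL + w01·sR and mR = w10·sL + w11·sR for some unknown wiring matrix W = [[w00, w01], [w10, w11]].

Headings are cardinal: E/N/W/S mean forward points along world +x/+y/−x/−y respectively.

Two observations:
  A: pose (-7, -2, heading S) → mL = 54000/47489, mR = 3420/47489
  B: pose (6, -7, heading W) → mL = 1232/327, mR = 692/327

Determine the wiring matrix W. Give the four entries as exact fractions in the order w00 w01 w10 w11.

obs A: pose=(-7,-2,S) → sL=120/169, sR=120/281, mL=54000/47489, mR=3420/47489
obs B: pose=(6,-7,W) → sL=120/109, sR=8/3, mL=1232/327, mR=692/327
sensor matrix S = [[120/169, 120/281], [120/109, 8/3]]; det S = 7367680/5176301
solve [mL_A; mL_B] = S·[w00; w01] and [mR_A; mR_B] = S·[w10; w11]:
  w00 = 1, w01 = 1, w10 = -1/2, w11 = 1

1 1 -1/2 1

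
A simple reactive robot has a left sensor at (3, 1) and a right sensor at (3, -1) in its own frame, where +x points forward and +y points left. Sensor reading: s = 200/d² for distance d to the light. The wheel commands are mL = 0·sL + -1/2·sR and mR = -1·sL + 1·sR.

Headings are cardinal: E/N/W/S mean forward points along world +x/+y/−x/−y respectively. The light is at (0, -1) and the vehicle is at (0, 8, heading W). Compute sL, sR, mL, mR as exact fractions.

200/73 200/109 -100/109 -7200/7957

left sensor world pos  = (-3, 7); dL² = 73
right sensor world pos = (-3, 9); dR² = 109
sL = 200/73 = 200/73
sR = 200/109 = 200/109
mL = 0·sL + -1/2·sR = -100/109
mR = -1·sL + 1·sR = -7200/7957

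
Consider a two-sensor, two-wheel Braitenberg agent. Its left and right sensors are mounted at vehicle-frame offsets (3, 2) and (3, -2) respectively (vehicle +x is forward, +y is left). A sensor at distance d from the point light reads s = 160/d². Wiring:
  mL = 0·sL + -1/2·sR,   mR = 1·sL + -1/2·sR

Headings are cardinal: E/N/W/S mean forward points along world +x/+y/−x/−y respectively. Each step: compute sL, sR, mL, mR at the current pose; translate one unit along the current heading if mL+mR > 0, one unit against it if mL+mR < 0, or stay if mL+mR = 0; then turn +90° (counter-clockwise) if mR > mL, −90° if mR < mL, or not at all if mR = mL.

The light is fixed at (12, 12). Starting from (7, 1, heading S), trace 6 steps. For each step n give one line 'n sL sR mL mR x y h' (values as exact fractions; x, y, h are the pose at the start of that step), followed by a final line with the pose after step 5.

0 32/41 32/49 -16/49 912/2009 7 1 S
1 20/13 4/5 -2/5 74/65 7 0 E
2 160/117 32/17 -16/17 848/1989 8 0 N
3 80/137 16/17 -8/17 264/2329 8 -1 W
4 160/257 160/281 -80/281 24400/72217 9 -1 S
5 10/9 5/8 -5/16 115/144 9 -2 E
final 10 -2 N

n=0: pose=(7,1,S); sL=32/41, sR=32/49; mL=-16/49, mR=912/2009; mL+mR=256/2009 → advance +1; mR−mL=32/41 → turn +1·90°
n=1: pose=(7,0,E); sL=20/13, sR=4/5; mL=-2/5, mR=74/65; mL+mR=48/65 → advance +1; mR−mL=20/13 → turn +1·90°
n=2: pose=(8,0,N); sL=160/117, sR=32/17; mL=-16/17, mR=848/1989; mL+mR=-1024/1989 → advance -1; mR−mL=160/117 → turn +1·90°
n=3: pose=(8,-1,W); sL=80/137, sR=16/17; mL=-8/17, mR=264/2329; mL+mR=-832/2329 → advance -1; mR−mL=80/137 → turn +1·90°
n=4: pose=(9,-1,S); sL=160/257, sR=160/281; mL=-80/281, mR=24400/72217; mL+mR=3840/72217 → advance +1; mR−mL=160/257 → turn +1·90°
n=5: pose=(9,-2,E); sL=10/9, sR=5/8; mL=-5/16, mR=115/144; mL+mR=35/72 → advance +1; mR−mL=10/9 → turn +1·90°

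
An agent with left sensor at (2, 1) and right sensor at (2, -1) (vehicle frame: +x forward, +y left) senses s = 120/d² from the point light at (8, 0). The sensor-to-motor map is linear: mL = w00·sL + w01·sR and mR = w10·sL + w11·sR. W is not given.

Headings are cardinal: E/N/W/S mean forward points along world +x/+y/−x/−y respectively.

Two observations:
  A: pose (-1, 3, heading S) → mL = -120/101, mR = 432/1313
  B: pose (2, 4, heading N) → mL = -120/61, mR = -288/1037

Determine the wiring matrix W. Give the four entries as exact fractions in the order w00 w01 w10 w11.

0 -1 1/2 -1/2

obs A: pose=(-1,3,S) → sL=24/13, sR=120/101, mL=-120/101, mR=432/1313
obs B: pose=(2,4,N) → sL=24/17, sR=120/61, mL=-120/61, mR=-288/1037
sensor matrix S = [[24/13, 120/101], [24/17, 120/61]]; det S = 2661120/1361581
solve [mL_A; mL_B] = S·[w00; w01] and [mR_A; mR_B] = S·[w10; w11]:
  w00 = 0, w01 = -1, w10 = 1/2, w11 = -1/2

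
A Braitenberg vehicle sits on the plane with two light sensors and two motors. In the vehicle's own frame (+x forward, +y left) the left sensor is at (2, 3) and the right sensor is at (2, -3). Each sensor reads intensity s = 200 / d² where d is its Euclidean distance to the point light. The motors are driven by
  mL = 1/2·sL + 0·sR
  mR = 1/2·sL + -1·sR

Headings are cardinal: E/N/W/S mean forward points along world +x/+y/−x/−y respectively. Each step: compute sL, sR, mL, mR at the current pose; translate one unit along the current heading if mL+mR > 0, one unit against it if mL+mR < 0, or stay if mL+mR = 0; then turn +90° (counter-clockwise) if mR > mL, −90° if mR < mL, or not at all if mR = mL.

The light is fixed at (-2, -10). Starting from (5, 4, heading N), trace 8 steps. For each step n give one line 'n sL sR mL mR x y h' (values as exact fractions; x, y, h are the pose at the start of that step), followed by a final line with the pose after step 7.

n=0: pose=(5,4,N); sL=25/34, sR=50/89; mL=25/68, mR=-1175/6052; mL+mR=525/3026 → advance +1; mR−mL=-50/89 → turn -1·90°
n=1: pose=(5,5,E); sL=40/81, sR=8/9; mL=20/81, mR=-52/81; mL+mR=-32/81 → advance -1; mR−mL=-8/9 → turn -1·90°
n=2: pose=(4,5,S); sL=4/5, sR=100/89; mL=2/5, mR=-322/445; mL+mR=-144/445 → advance -1; mR−mL=-100/89 → turn -1·90°
n=3: pose=(4,6,W); sL=40/37, sR=200/377; mL=20/37, mR=140/13949; mL+mR=7680/13949 → advance +1; mR−mL=-200/377 → turn -1·90°
n=4: pose=(3,6,N); sL=25/41, sR=50/97; mL=25/82, mR=-1675/7954; mL+mR=375/3977 → advance +1; mR−mL=-50/97 → turn -1·90°
n=5: pose=(3,7,E); sL=200/449, sR=40/49; mL=100/449, mR=-13060/22001; mL+mR=-8160/22001 → advance -1; mR−mL=-40/49 → turn -1·90°
n=6: pose=(2,7,S); sL=100/137, sR=100/113; mL=50/137, mR=-8050/15481; mL+mR=-2400/15481 → advance -1; mR−mL=-100/113 → turn -1·90°
n=7: pose=(2,8,W); sL=200/229, sR=40/89; mL=100/229, mR=-260/20381; mL+mR=8640/20381 → advance +1; mR−mL=-40/89 → turn -1·90°

0 25/34 50/89 25/68 -1175/6052 5 4 N
1 40/81 8/9 20/81 -52/81 5 5 E
2 4/5 100/89 2/5 -322/445 4 5 S
3 40/37 200/377 20/37 140/13949 4 6 W
4 25/41 50/97 25/82 -1675/7954 3 6 N
5 200/449 40/49 100/449 -13060/22001 3 7 E
6 100/137 100/113 50/137 -8050/15481 2 7 S
7 200/229 40/89 100/229 -260/20381 2 8 W
final 1 8 N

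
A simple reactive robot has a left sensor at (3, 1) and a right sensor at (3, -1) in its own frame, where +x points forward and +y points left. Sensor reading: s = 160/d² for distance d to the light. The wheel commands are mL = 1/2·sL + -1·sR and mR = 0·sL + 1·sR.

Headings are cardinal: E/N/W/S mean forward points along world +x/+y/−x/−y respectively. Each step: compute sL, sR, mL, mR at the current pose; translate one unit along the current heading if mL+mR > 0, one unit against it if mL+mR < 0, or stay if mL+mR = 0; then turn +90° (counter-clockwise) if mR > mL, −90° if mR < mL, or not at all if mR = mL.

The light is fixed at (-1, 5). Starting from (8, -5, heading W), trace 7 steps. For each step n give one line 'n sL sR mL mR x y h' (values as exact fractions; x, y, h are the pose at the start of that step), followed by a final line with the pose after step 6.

n=0: pose=(8,-5,W); sL=160/157, sR=160/117; mL=-15760/18369, mR=160/117; mL+mR=80/157 → advance +1; mR−mL=40880/18369 → turn +1·90°
n=1: pose=(7,-5,S); sL=16/25, sR=80/109; mL=-1128/2725, mR=80/109; mL+mR=8/25 → advance +1; mR−mL=3128/2725 → turn +1·90°
n=2: pose=(7,-6,E); sL=160/221, sR=32/53; mL=-2832/11713, mR=32/53; mL+mR=80/221 → advance +1; mR−mL=9904/11713 → turn +1·90°
n=3: pose=(8,-6,N); sL=5/4, sR=40/41; mL=-115/328, mR=40/41; mL+mR=5/8 → advance +1; mR−mL=435/328 → turn +1·90°
n=4: pose=(8,-5,W); sL=160/157, sR=160/117; mL=-15760/18369, mR=160/117; mL+mR=80/157 → advance +1; mR−mL=40880/18369 → turn +1·90°
n=5: pose=(7,-5,S); sL=16/25, sR=80/109; mL=-1128/2725, mR=80/109; mL+mR=8/25 → advance +1; mR−mL=3128/2725 → turn +1·90°
n=6: pose=(7,-6,E); sL=160/221, sR=32/53; mL=-2832/11713, mR=32/53; mL+mR=80/221 → advance +1; mR−mL=9904/11713 → turn +1·90°

0 160/157 160/117 -15760/18369 160/117 8 -5 W
1 16/25 80/109 -1128/2725 80/109 7 -5 S
2 160/221 32/53 -2832/11713 32/53 7 -6 E
3 5/4 40/41 -115/328 40/41 8 -6 N
4 160/157 160/117 -15760/18369 160/117 8 -5 W
5 16/25 80/109 -1128/2725 80/109 7 -5 S
6 160/221 32/53 -2832/11713 32/53 7 -6 E
final 8 -6 N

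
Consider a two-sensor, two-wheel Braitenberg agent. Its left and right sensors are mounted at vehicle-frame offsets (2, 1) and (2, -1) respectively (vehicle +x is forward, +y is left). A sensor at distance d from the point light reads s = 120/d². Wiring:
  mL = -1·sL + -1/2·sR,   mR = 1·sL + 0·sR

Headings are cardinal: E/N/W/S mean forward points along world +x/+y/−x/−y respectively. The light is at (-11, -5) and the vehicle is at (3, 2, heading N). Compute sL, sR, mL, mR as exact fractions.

12/25 20/51 -862/1275 12/25

left sensor world pos  = (2, 4); dL² = 250
right sensor world pos = (4, 4); dR² = 306
sL = 120/250 = 12/25
sR = 120/306 = 20/51
mL = -1·sL + -1/2·sR = -862/1275
mR = 1·sL + 0·sR = 12/25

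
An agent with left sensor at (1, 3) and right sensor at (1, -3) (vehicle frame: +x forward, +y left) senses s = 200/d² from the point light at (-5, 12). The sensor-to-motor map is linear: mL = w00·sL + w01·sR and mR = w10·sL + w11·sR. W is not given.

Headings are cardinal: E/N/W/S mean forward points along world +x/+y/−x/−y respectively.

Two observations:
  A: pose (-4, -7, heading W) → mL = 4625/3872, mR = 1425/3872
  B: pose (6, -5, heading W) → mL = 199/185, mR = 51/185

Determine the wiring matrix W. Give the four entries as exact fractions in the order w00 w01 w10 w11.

1 1 -1 1

obs A: pose=(-4,-7,W) → sL=50/121, sR=25/32, mL=4625/3872, mR=1425/3872
obs B: pose=(6,-5,W) → sL=2/5, sR=25/37, mL=199/185, mR=51/185
sensor matrix S = [[50/121, 25/32], [2/5, 25/37]]; det S = -2385/71632
solve [mL_A; mL_B] = S·[w00; w01] and [mR_A; mR_B] = S·[w10; w11]:
  w00 = 1, w01 = 1, w10 = -1, w11 = 1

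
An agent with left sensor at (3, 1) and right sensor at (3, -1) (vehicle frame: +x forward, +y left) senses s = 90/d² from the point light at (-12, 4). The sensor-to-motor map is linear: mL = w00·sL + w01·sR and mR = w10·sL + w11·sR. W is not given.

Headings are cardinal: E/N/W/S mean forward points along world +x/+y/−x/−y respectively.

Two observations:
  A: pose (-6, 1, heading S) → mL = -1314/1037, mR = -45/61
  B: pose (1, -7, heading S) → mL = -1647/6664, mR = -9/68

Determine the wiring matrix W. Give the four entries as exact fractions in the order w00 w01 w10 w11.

obs A: pose=(-6,1,S) → sL=18/17, sR=90/61, mL=-1314/1037, mR=-45/61
obs B: pose=(1,-7,S) → sL=45/196, sR=9/34, mL=-1647/6664, mR=-9/68
sensor matrix S = [[18/17, 90/61], [45/196, 9/34]]; det S = -101007/1727642
solve [mL_A; mL_B] = S·[w00; w01] and [mR_A; mR_B] = S·[w10; w11]:
  w00 = -1/2, w01 = -1/2, w10 = 0, w11 = -1/2

-1/2 -1/2 0 -1/2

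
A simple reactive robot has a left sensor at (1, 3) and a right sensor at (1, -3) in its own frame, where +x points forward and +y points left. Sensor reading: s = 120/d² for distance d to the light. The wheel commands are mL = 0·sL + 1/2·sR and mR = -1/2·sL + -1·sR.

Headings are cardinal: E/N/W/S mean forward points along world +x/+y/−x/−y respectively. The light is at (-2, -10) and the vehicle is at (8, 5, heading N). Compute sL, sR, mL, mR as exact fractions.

24/61 24/85 12/85 -2484/5185

left sensor world pos  = (5, 6); dL² = 305
right sensor world pos = (11, 6); dR² = 425
sL = 120/305 = 24/61
sR = 120/425 = 24/85
mL = 0·sL + 1/2·sR = 12/85
mR = -1/2·sL + -1·sR = -2484/5185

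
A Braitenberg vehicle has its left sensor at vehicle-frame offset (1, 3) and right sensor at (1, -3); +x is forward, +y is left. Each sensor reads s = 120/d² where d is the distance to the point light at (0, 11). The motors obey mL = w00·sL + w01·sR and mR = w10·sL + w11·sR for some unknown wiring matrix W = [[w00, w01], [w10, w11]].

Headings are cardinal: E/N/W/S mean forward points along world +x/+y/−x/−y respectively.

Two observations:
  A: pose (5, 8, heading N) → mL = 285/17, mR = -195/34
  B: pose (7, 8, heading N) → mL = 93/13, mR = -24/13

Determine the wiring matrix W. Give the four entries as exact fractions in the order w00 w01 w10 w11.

1 1 -1/2 1

obs A: pose=(5,8,N) → sL=15, sR=30/17, mL=285/17, mR=-195/34
obs B: pose=(7,8,N) → sL=6, sR=15/13, mL=93/13, mR=-24/13
sensor matrix S = [[15, 30/17], [6, 15/13]]; det S = 1485/221
solve [mL_A; mL_B] = S·[w00; w01] and [mR_A; mR_B] = S·[w10; w11]:
  w00 = 1, w01 = 1, w10 = -1/2, w11 = 1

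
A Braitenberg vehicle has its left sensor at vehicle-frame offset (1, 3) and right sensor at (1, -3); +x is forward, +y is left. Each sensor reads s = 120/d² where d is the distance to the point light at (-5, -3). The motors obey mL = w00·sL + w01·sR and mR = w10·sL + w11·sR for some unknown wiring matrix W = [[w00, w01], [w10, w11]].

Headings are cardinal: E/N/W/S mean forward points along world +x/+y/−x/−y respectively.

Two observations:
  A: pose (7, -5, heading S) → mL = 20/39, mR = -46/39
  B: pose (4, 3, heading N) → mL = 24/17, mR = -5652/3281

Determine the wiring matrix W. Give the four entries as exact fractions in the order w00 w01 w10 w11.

obs A: pose=(7,-5,S) → sL=20/39, sR=4/3, mL=20/39, mR=-46/39
obs B: pose=(4,3,N) → sL=24/17, sR=120/193, mL=24/17, mR=-5652/3281
sensor matrix S = [[20/39, 4/3], [24/17, 120/193]]; det S = -66688/42653
solve [mL_A; mL_B] = S·[w00; w01] and [mR_A; mR_B] = S·[w10; w11]:
  w00 = 1, w01 = 0, w10 = -1, w11 = -1/2

1 0 -1 -1/2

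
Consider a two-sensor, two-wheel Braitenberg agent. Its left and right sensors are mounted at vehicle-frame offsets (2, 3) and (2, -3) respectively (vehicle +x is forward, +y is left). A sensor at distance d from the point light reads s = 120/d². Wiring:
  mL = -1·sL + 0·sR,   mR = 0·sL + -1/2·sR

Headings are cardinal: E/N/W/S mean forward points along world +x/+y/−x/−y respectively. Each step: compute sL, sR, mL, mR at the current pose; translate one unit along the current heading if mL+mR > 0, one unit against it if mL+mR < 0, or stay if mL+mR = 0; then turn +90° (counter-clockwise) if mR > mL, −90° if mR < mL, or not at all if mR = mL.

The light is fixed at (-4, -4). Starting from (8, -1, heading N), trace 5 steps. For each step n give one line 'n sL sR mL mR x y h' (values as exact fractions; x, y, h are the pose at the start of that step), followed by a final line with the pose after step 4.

0 60/53 12/25 -60/53 -6/25 8 -1 N
1 120/101 24/25 -120/101 -12/25 8 -2 W
2 15/32 6/5 -15/32 -3/5 9 -2 S
3 120/121 120/157 -120/121 -60/157 9 -1 W
4 12/29 60/61 -12/29 -30/61 10 -1 S
final 10 0 W

n=0: pose=(8,-1,N); sL=60/53, sR=12/25; mL=-60/53, mR=-6/25; mL+mR=-1818/1325 → advance -1; mR−mL=1182/1325 → turn +1·90°
n=1: pose=(8,-2,W); sL=120/101, sR=24/25; mL=-120/101, mR=-12/25; mL+mR=-4212/2525 → advance -1; mR−mL=1788/2525 → turn +1·90°
n=2: pose=(9,-2,S); sL=15/32, sR=6/5; mL=-15/32, mR=-3/5; mL+mR=-171/160 → advance -1; mR−mL=-21/160 → turn -1·90°
n=3: pose=(9,-1,W); sL=120/121, sR=120/157; mL=-120/121, mR=-60/157; mL+mR=-26100/18997 → advance -1; mR−mL=11580/18997 → turn +1·90°
n=4: pose=(10,-1,S); sL=12/29, sR=60/61; mL=-12/29, mR=-30/61; mL+mR=-1602/1769 → advance -1; mR−mL=-138/1769 → turn -1·90°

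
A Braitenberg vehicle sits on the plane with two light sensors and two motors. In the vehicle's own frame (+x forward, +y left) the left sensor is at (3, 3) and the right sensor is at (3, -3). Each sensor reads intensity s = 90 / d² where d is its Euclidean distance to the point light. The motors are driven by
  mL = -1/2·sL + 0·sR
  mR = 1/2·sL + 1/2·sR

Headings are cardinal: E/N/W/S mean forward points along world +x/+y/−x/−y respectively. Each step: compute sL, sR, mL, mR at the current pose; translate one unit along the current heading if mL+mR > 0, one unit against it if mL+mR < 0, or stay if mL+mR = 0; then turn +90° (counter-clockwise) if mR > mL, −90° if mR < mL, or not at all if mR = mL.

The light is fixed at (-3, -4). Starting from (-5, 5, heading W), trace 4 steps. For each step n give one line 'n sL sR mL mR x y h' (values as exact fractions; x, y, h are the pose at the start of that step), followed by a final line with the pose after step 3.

n=0: pose=(-5,5,W); sL=90/61, sR=90/169; mL=-45/61, mR=10350/10309; mL+mR=45/169 → advance +1; mR−mL=17955/10309 → turn +1·90°
n=1: pose=(-6,5,S); sL=5/2, sR=5/4; mL=-5/4, mR=15/8; mL+mR=5/8 → advance +1; mR−mL=25/8 → turn +1·90°
n=2: pose=(-6,4,E); sL=90/121, sR=18/5; mL=-45/121, mR=1314/605; mL+mR=9/5 → advance +1; mR−mL=1539/605 → turn +1·90°
n=3: pose=(-5,4,N); sL=45/73, sR=45/61; mL=-45/146, mR=3015/4453; mL+mR=45/122 → advance +1; mR−mL=8775/8906 → turn +1·90°

0 90/61 90/169 -45/61 10350/10309 -5 5 W
1 5/2 5/4 -5/4 15/8 -6 5 S
2 90/121 18/5 -45/121 1314/605 -6 4 E
3 45/73 45/61 -45/146 3015/4453 -5 4 N
final -5 5 W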